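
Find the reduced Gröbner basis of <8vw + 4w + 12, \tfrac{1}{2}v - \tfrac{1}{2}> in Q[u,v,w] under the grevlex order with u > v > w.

G = {v - 1, w + 1}

Buchberger's algorithm terminates because the ascending chain of leading-term ideals stabilizes.

f_1 = 8vw + 4w + 12, LT = vw.
f_2 = \tfrac{1}{2}v - \tfrac{1}{2}, LT = v.

S(f_1,f_2): lcm = vw. S = \tfrac{3}{2}w + \tfrac{3}{2}.
  reduce S modulo (f_1, f_2):
  remainder \tfrac{3}{2}w + \tfrac{3}{2} ≠ 0; add g_3 = \tfrac{3}{2}w + \tfrac{3}{2} to the basis.

The other S-polynomials (S(f_1,g_3), S(f_2,g_3)) all reduce to 0 modulo the current basis, so we have a Gröbner basis.
Inter-reduce: drop elements whose leading term is divisible by another's, tail-reduce, and make monic.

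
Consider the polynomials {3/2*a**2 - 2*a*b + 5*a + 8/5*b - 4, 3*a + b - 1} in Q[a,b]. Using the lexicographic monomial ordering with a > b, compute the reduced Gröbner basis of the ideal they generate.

f_1 = 3/2*a**2 - 2*a*b + 5*a + 8/5*b - 4, LT = a**2.
f_2 = 3*a + b - 1, LT = a.

S(f_1,f_2): lcm = a**2. S = -5/3*a*b + 11/3*a + 16/15*b - 8/3.
  reduce S modulo (f_1, f_2):
  remainder 5/9*b**2 - 32/45*b - 13/9 ≠ 0; add g_3 = 5/9*b**2 - 32/45*b - 13/9 to the basis.

The other S-polynomials (S(f_1,g_3), S(f_2,g_3)) all reduce to 0 modulo the current basis, so we have a Gröbner basis.
Inter-reduce: drop elements whose leading term is divisible by another's, tail-reduce, and make monic.

G = {a + 1/3*b - 1/3, b**2 - 32/25*b - 13/5}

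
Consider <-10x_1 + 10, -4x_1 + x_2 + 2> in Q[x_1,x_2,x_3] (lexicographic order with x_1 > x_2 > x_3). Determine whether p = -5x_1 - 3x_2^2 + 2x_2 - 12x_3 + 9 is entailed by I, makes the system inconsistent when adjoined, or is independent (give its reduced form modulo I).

-5x_1 - 3x_2^2 + 2x_2 - 12x_3 + 9 is independent of I; its normal form modulo I is -12x_3 - 4.

First compute the reduced Gröbner basis of I by Buchberger's algorithm.
f_1 = -10x_1 + 10, LT = x_1.
f_2 = -4x_1 + x_2 + 2, LT = x_1.

S(f_1,f_2): lcm = x_1. S = 1/4x_2 - 1/2.
  reduce S modulo (f_1, f_2):
  remainder 1/4x_2 - 1/2 ≠ 0; add h_3 = 1/4x_2 - 1/2 to the basis.

The other S-polynomials (S(f_1,h_3), S(f_2,h_3)) all reduce to 0 modulo the current basis, so we have a Gröbner basis.
Inter-reduce: drop elements whose leading term is divisible by another's, tail-reduce, and make monic.
Reduced Gröbner basis: {x_1 - 1, x_2 - 2}.
Label its elements g_1 = x_1 - 1, g_2 = x_2 - 2.

Reduce p = -5x_1 - 3x_2^2 + 2x_2 - 12x_3 + 9 modulo G:
  leading term x_1: subtract (-5)·g_1 from -5x_1 - 3x_2^2 + 2x_2 - 12x_3 + 9 → -3x_2^2 + 2x_2 - 12x_3 + 4
  leading term x_2^2: subtract (-3x_2)·g_2 from -3x_2^2 + 2x_2 - 12x_3 + 4 → -4x_2 - 12x_3 + 4
  leading term x_2: subtract (-4)·g_2 from -4x_2 - 12x_3 + 4 → -12x_3 - 4
  leading term x_3: no divisor's leading term divides it; move -12x_3 to the remainder.
  leading term 1: no divisor's leading term divides it; move -4 to the remainder.
  normal form = -12x_3 - 4.
The normal form is nonzero, so p ∉ I. Since p minus its normal form lies in I, I + (p) = I + (r) where r = -12x_3 - 4; decide whether this ideal is the whole ring.
Run Buchberger on G together with r (pairs among the g_i already reduce to 0 since G is a Gröbner basis):
g_1 = x_1 - 1, LT = x_1.
g_2 = x_2 - 2, LT = x_2.
r = -12x_3 - 4, LT = x_3.

The S-polynomials (S(g_1,g_2), S(g_1,r), S(g_2,r)) all reduce to 0 modulo the current basis, so we have a Gröbner basis.
Inter-reduce: drop elements whose leading term is divisible by another's, tail-reduce, and make monic.
Reduced Gröbner basis: {x_1 - 1, x_2 - 2, x_3 + 1/3}.
The reduced Gröbner basis of I + (p) is {x_1 - 1, x_2 - 2, x_3 + 1/3} ≠ {1}, a proper ideal, so the enlarged system stays consistent: p is independent of I, with normal form -12x_3 - 4.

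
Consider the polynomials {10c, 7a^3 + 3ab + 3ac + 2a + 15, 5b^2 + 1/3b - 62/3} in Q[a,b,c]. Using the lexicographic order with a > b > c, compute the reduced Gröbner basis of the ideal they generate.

The reduced Gröbner basis is the canonical form of the ideal for this ordering.

f_1 = 10c, LT = c.
f_2 = 7a^3 + 3ab + 3ac + 2a + 15, LT = a^3.
f_3 = 5b^2 + 1/3b - 62/3, LT = b^2.

S(f_1,f_2): leading monomials are coprime, so the S-polynomial reduces to 0 (Buchberger's first criterion).
S(f_1,f_3): leading monomials are coprime, so the S-polynomial reduces to 0 (Buchberger's first criterion).
S(f_2,f_3): leading monomials are coprime, so the S-polynomial reduces to 0 (Buchberger's first criterion).
Every S-polynomial of the final basis reduces to 0, so we have a Gröbner basis.

G = {a^3 + 3/7ab + 2/7a + 15/7, b^2 + 1/15b - 62/15, c}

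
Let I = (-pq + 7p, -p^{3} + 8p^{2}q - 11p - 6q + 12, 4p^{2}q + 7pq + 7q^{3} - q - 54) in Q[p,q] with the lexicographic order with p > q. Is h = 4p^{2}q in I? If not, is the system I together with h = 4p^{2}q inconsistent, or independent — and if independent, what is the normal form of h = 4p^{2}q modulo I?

First compute the reduced Gröbner basis of I by Buchberger's algorithm.
f_1 = -pq + 7p, LT = pq.
f_2 = -p^{3} + 8p^{2}q - 11p - 6q + 12, LT = p^{3}.
f_3 = 4p^{2}q + 7pq + 7q^{3} - q - 54, LT = p^{2}q.

S(f_1,f_2): lcm = p^{3}q. S = -7p^{3} + 8p^{2}q^{2} - 11pq - 6q^{2} + 12q.
  leading term p^{3}: subtract (7)·f_2 from -7p^{3} + 8p^{2}q^{2} - 11pq - 6q^{2} + 12q → 8p^{2}q^{2} - 56p^{2}q - 11pq + 77p - 6q^{2} + 54q - 84
  leading term p^{2}q^{2}: subtract (-8pq)·f_1 from 8p^{2}q^{2} - 56p^{2}q - 11pq + 77p - 6q^{2} + 54q - 84 → -11pq + 77p - 6q^{2} + 54q - 84
  leading term pq: subtract (11)·f_1 from -11pq + 77p - 6q^{2} + 54q - 84 → -6q^{2} + 54q - 84
  leading term q^{2}: no divisor's leading term divides it; move -6q^{2} to the remainder.
  leading term q: no divisor's leading term divides it; move 54q to the remainder.
  leading term 1: no divisor's leading term divides it; move -84 to the remainder.
  remainder -6q^{2} + 54q - 84 ≠ 0; add k_4 = -6q^{2} + 54q - 84 to the basis.

S(f_1,f_3): lcm = p^{2}q. S = -7p^{2} - \tfrac{7}{4}pq - \tfrac{7}{4}q^{3} + \tfrac{1}{4}q + \tfrac{27}{2}.
  leading term p^{2}: no divisor's leading term divides it; move -7p^{2} to the remainder.
  leading term pq: subtract (\tfrac{7}{4})·f_1 from -\tfrac{7}{4}pq - \tfrac{7}{4}q^{3} + \tfrac{1}{4}q + \tfrac{27}{2} → -\tfrac{49}{4}p - \tfrac{7}{4}q^{3} + \tfrac{1}{4}q + \tfrac{27}{2}
  leading term p: no divisor's leading term divides it; move -\tfrac{49}{4}p to the remainder.
  leading term q^{3}: subtract (\tfrac{7}{24}q)·k_4 from -\tfrac{7}{4}q^{3} + \tfrac{1}{4}q + \tfrac{27}{2} → -\tfrac{63}{4}q^{2} + \tfrac{99}{4}q + \tfrac{27}{2}
  leading term q^{2}: subtract (\tfrac{21}{8})·k_4 from -\tfrac{63}{4}q^{2} + \tfrac{99}{4}q + \tfrac{27}{2} → -117q + 234
  leading term q: no divisor's leading term divides it; move -117q to the remainder.
  leading term 1: no divisor's leading term divides it; move 234 to the remainder.
  remainder -7p^{2} - \tfrac{49}{4}p - 117q + 234 ≠ 0; add k_5 = -7p^{2} - \tfrac{49}{4}p - 117q + 234 to the basis.

S(f_2,f_3): lcm = p^{3}q. S = -8p^{2}q^{2} - \tfrac{7}{4}p^{2}q - \tfrac{7}{4}pq^{3} + \tfrac{45}{4}pq + \tfrac{27}{2}p + 6q^{2} - 12q.
  leading term p^{2}q^{2}: subtract (8pq)·f_1 from -8p^{2}q^{2} - \tfrac{7}{4}p^{2}q - \tfrac{7}{4}pq^{3} + \tfrac{45}{4}pq + \tfrac{27}{2}p + 6q^{2} - 12q → -\tfrac{231}{4}p^{2}q - \tfrac{7}{4}pq^{3} + \tfrac{45}{4}pq + \tfrac{27}{2}p + 6q^{2} - 12q
  leading term p^{2}q: subtract (\tfrac{231}{4}p)·f_1 from -\tfrac{231}{4}p^{2}q - \tfrac{7}{4}pq^{3} + \tfrac{45}{4}pq + \tfrac{27}{2}p + 6q^{2} - 12q → -\tfrac{1617}{4}p^{2} - \tfrac{7}{4}pq^{3} + \tfrac{45}{4}pq + \tfrac{27}{2}p + 6q^{2} - 12q
  leading term p^{2}: subtract (\tfrac{231}{4})·k_5 from -\tfrac{1617}{4}p^{2} - \tfrac{7}{4}pq^{3} + \tfrac{45}{4}pq + \tfrac{27}{2}p + 6q^{2} - 12q → -\tfrac{7}{4}pq^{3} + \tfrac{45}{4}pq + \tfrac{11535}{16}p + 6q^{2} + \tfrac{26979}{4}q - \tfrac{27027}{2}
  leading term pq^{3}: subtract (\tfrac{7}{4}q^{2})·f_1 from -\tfrac{7}{4}pq^{3} + \tfrac{45}{4}pq + \tfrac{11535}{16}p + 6q^{2} + \tfrac{26979}{4}q - \tfrac{27027}{2} → -\tfrac{49}{4}pq^{2} + \tfrac{45}{4}pq + \tfrac{11535}{16}p + 6q^{2} + \tfrac{26979}{4}q - \tfrac{27027}{2}
  leading term pq^{2}: subtract (\tfrac{49}{4}q)·f_1 from -\tfrac{49}{4}pq^{2} + \tfrac{45}{4}pq + \tfrac{11535}{16}p + 6q^{2} + \tfrac{26979}{4}q - \tfrac{27027}{2} → -\tfrac{149}{2}pq + \tfrac{11535}{16}p + 6q^{2} + \tfrac{26979}{4}q - \tfrac{27027}{2}
  leading term pq: subtract (\tfrac{149}{2})·f_1 from -\tfrac{149}{2}pq + \tfrac{11535}{16}p + 6q^{2} + \tfrac{26979}{4}q - \tfrac{27027}{2} → \tfrac{3191}{16}p + 6q^{2} + \tfrac{26979}{4}q - \tfrac{27027}{2}
  leading term p: no divisor's leading term divides it; move \tfrac{3191}{16}p to the remainder.
  leading term q^{2}: subtract (-1)·k_4 from 6q^{2} + \tfrac{26979}{4}q - \tfrac{27027}{2} → \tfrac{27195}{4}q - \tfrac{27195}{2}
  leading term q: no divisor's leading term divides it; move \tfrac{27195}{4}q to the remainder.
  leading term 1: no divisor's leading term divides it; move -\tfrac{27195}{2} to the remainder.
  remainder \tfrac{3191}{16}p + \tfrac{27195}{4}q - \tfrac{27195}{2} ≠ 0; add k_6 = \tfrac{3191}{16}p + \tfrac{27195}{4}q - \tfrac{27195}{2} to the basis.

S(f_2,k_6): lcm = p^{3}. S = -\tfrac{134308}{3191}p^{2}q + \tfrac{217560}{3191}p^{2} + 11p + 6q - 12.
  leading term p^{2}q: subtract (\tfrac{134308}{3191}p)·f_1 from -\tfrac{134308}{3191}p^{2}q + \tfrac{217560}{3191}p^{2} + 11p + 6q - 12 → -\tfrac{722596}{3191}p^{2} + 11p + 6q - 12
  leading term p^{2}: subtract (\tfrac{103228}{3191})·k_5 from -\tfrac{722596}{3191}p^{2} + 11p + 6q - 12 → \tfrac{1299644}{3191}p + \tfrac{12096822}{3191}q - \tfrac{24193644}{3191}
  leading term p: subtract (\tfrac{20794304}{10182481})·k_6 from \tfrac{1299644}{3191}p + \tfrac{12096822}{3191}q - \tfrac{24193644}{3191} → -\tfrac{102774315318}{10182481}q + \tfrac{205548630636}{10182481}
  leading term q: no divisor's leading term divides it; move -\tfrac{102774315318}{10182481}q to the remainder.
  leading term 1: no divisor's leading term divides it; move \tfrac{205548630636}{10182481} to the remainder.
  remainder -\tfrac{102774315318}{10182481}q + \tfrac{205548630636}{10182481} ≠ 0; add k_7 = -\tfrac{102774315318}{10182481}q + \tfrac{205548630636}{10182481} to the basis.

The other S-polynomials (S(f_1,k_4), S(f_2,k_4), S(f_3,k_4), S(f_1,k_5), S(f_2,k_5), S(f_3,k_5), S(k_4,k_5), S(f_1,k_6), S(f_3,k_6), S(k_4,k_6), S(k_5,k_6), S(f_1,k_7), S(f_2,k_7), S(f_3,k_7), S(k_4,k_7), S(k_5,k_7), S(k_6,k_7)) all reduce to 0 modulo the current basis, so we have a Gröbner basis.
Inter-reduce: drop elements whose leading term is divisible by another's, tail-reduce, and make monic.
Reduced Gröbner basis: {p, q - 2}.
Label its elements g_1 = p, g_2 = q - 2.

Reduce h = 4p^{2}q modulo G:
  leading term p^{2}q: subtract (4pq)·g_1 from 4p^{2}q → 0
  normal form = 0.
Since the normal form is 0, h ∈ I.

4p^{2}q lies in I (it reduces to 0).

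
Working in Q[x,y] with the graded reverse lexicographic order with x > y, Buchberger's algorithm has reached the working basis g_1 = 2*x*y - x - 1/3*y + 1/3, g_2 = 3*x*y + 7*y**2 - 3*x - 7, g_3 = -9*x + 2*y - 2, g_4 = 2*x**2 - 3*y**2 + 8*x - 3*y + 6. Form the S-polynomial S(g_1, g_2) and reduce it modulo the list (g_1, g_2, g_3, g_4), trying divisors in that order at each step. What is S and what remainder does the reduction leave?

S(g_1, g_2) = -7/3*y**2 + 1/2*x - 1/6*y + 5/2; remainder on division = -7/3*y**2 - 1/18*y + 43/18.

lcm(LM(g_1), LM(g_2)) = x*y.
S = (lcm/LT(g_1))·g_1 − (lcm/LT(g_2))·g_2 = -7/3*y**2 + 1/2*x - 1/6*y + 5/2.
Reduce S modulo (g_1, g_2, g_3, g_4) in that order:
  leading term y**2: no divisor's leading term divides it; move -7/3*y**2 to the remainder.
  leading term x: subtract (-1/18)·g_3 from 1/2*x - 1/6*y + 5/2 → -1/18*y + 43/18
  leading term y: no divisor's leading term divides it; move -1/18*y to the remainder.
  leading term 1: no divisor's leading term divides it; move 43/18 to the remainder.
The remainder -7/3*y**2 - 1/18*y + 43/18 is nonzero, so it would be added as the next basis element.
This is the inner loop of Buchberger's algorithm — each nonzero remainder becomes a new basis element.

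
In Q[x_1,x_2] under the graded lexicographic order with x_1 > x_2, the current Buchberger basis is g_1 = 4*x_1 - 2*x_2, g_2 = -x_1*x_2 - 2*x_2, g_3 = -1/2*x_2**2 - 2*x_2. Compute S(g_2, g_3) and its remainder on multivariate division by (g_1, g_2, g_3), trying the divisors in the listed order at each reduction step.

S(g_2, g_3) = -4*x_1*x_2 + 2*x_2**2; remainder on division = 0.

lcm(LM(g_2), LM(g_3)) = x_1*x_2**2.
S = (lcm/LT(g_2))·g_2 − (lcm/LT(g_3))·g_3 = -4*x_1*x_2 + 2*x_2**2.
Reduce S modulo (g_1, g_2, g_3) in that order:
  leading term x_1*x_2: subtract (-x_2)·g_1 from -4*x_1*x_2 + 2*x_2**2 → 0
The remainder is 0, so this S-polynomial contributes no new basis element.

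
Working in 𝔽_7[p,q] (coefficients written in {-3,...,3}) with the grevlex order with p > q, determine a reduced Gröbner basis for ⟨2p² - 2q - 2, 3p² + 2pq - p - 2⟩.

f_1 = 2p² - 2q - 2, LT = p².
f_2 = 3p² + 2pq - p - 2, LT = p².

S(f_1,f_2): lcm = p². S = -3pq - 2p - q + 2.
  leading term pq: no divisor's leading term divides it; move -3pq to the remainder.
  leading term p: no divisor's leading term divides it; move -2p to the remainder.
  leading term q: no divisor's leading term divides it; move -q to the remainder.
  leading term 1: no divisor's leading term divides it; move 2 to the remainder.
  remainder -3pq - 2p - q + 2 ≠ 0; add g_3 = -3pq - 2p - q + 2 to the basis.

S(f_1,g_3): lcm = p²q. S = -3p² + 2pq - q² + 3p - q.
  leading term p²: subtract (2)·f_1 from -3p² + 2pq - q² + 3p - q → 2pq - q² + 3p + 3q - 3
  leading term pq: subtract (-3)·g_3 from 2pq - q² + 3p + 3q - 3 → -q² - 3p + 3
  leading term q²: no divisor's leading term divides it; move -q² to the remainder.
  leading term p: no divisor's leading term divides it; move -3p to the remainder.
  leading term 1: no divisor's leading term divides it; move 3 to the remainder.
  remainder -q² - 3p + 3 ≠ 0; add g_4 = -q² - 3p + 3 to the basis.

The other S-polynomials (S(f_2,g_3), S(f_1,g_4), S(f_2,g_4), S(g_3,g_4)) all reduce to 0 modulo the current basis, so we have a Gröbner basis.
Inter-reduce: drop elements whose leading term is divisible by another's, tail-reduce, and make monic.

G = {p² - q - 1, pq + 3p - 2q - 3, q² + 3p - 3}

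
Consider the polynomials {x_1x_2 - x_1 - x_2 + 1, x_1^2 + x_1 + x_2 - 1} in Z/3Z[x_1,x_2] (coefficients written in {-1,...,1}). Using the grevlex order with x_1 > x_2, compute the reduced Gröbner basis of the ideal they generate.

G = {x_1^2 + x_1 + x_2 - 1, x_1x_2 - x_1 - x_2 + 1, x_2^2 - 1}

The reduced Gröbner basis is the canonical form of the ideal for this ordering.

f_1 = x_1x_2 - x_1 - x_2 + 1, LT = x_1x_2.
f_2 = x_1^2 + x_1 + x_2 - 1, LT = x_1^2.

S(f_1,f_2): lcm = x_1^2x_2. S = -x_1^2 + x_1x_2 - x_2^2 + x_1 + x_2.
  leading term x_1^2: subtract (-1)·f_2 from -x_1^2 + x_1x_2 - x_2^2 + x_1 + x_2 → x_1x_2 - x_2^2 - x_1 - x_2 - 1
  leading term x_1x_2: subtract (1)·f_1 from x_1x_2 - x_2^2 - x_1 - x_2 - 1 → -x_2^2 + 1
  leading term x_2^2: no divisor's leading term divides it; move -x_2^2 to the remainder.
  leading term 1: no divisor's leading term divides it; move 1 to the remainder.
  remainder -x_2^2 + 1 ≠ 0; add g_3 = -x_2^2 + 1 to the basis.

S(f_1,g_3): lcm = x_1x_2^2. S = -x_1x_2 - x_2^2 + x_1 + x_2.
  leading term x_1x_2: subtract (-1)·f_1 from -x_1x_2 - x_2^2 + x_1 + x_2 → -x_2^2 + 1
  leading term x_2^2: subtract (1)·g_3 from -x_2^2 + 1 → 0
  remainder 0.

S(f_2,g_3): leading monomials are coprime, so the S-polynomial reduces to 0 (Buchberger's first criterion).
Every S-polynomial of the final basis reduces to 0, so we have a Gröbner basis.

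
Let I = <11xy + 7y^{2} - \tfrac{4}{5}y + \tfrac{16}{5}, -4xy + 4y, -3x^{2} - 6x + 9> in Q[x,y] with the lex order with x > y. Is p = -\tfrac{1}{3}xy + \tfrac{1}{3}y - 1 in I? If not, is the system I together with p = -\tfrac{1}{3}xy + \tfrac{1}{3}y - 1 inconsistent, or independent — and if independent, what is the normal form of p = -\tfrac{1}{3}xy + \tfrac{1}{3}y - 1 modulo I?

Adjoining -\tfrac{1}{3}xy + \tfrac{1}{3}y - 1 makes the ideal the whole ring: the system is inconsistent.

First compute the reduced Gröbner basis of I by Buchberger's algorithm.
f_1 = 11xy + 7y^{2} - \tfrac{4}{5}y + \tfrac{16}{5}, LT = xy.
f_2 = -4xy + 4y, LT = xy.
f_3 = -3x^{2} - 6x + 9, LT = x^{2}.

S(f_1,f_2): lcm = xy. S = \tfrac{7}{11}y^{2} + \tfrac{51}{55}y + \tfrac{16}{55}.
  leading term y^{2}: no divisor's leading term divides it; move \tfrac{7}{11}y^{2} to the remainder.
  leading term y: no divisor's leading term divides it; move \tfrac{51}{55}y to the remainder.
  leading term 1: no divisor's leading term divides it; move \tfrac{16}{55} to the remainder.
  remainder \tfrac{7}{11}y^{2} + \tfrac{51}{55}y + \tfrac{16}{55} ≠ 0; add h_4 = \tfrac{7}{11}y^{2} + \tfrac{51}{55}y + \tfrac{16}{55} to the basis.

S(f_1,f_3): lcm = x^{2}y. S = \tfrac{7}{11}xy^{2} - \tfrac{114}{55}xy + \tfrac{16}{55}x + 3y.
  leading term xy^{2}: subtract (\tfrac{7}{121}y)·f_1 from \tfrac{7}{11}xy^{2} - \tfrac{114}{55}xy + \tfrac{16}{55}x + 3y → -\tfrac{114}{55}xy + \tfrac{16}{55}x - \tfrac{49}{121}y^{3} + \tfrac{28}{605}y^{2} + \tfrac{1703}{605}y
  leading term xy: subtract (-\tfrac{114}{605})·f_1 from -\tfrac{114}{55}xy + \tfrac{16}{55}x - \tfrac{49}{121}y^{3} + \tfrac{28}{605}y^{2} + \tfrac{1703}{605}y → \tfrac{16}{55}x - \tfrac{49}{121}y^{3} + \tfrac{826}{605}y^{2} + \tfrac{8059}{3025}y + \tfrac{1824}{3025}
  leading term x: no divisor's leading term divides it; move \tfrac{16}{55}x to the remainder.
  leading term y^{3}: subtract (-\tfrac{7}{11}y)·h_4 from -\tfrac{49}{121}y^{3} + \tfrac{826}{605}y^{2} + \tfrac{8059}{3025}y + \tfrac{1824}{3025} → \tfrac{1183}{605}y^{2} + \tfrac{8619}{3025}y + \tfrac{1824}{3025}
  leading term y^{2}: subtract (\tfrac{169}{55})·h_4 from \tfrac{1183}{605}y^{2} + \tfrac{8619}{3025}y + \tfrac{1824}{3025} → -\tfrac{16}{55}
  leading term 1: no divisor's leading term divides it; move -\tfrac{16}{55} to the remainder.
  remainder \tfrac{16}{55}x - \tfrac{16}{55} ≠ 0; add h_5 = \tfrac{16}{55}x - \tfrac{16}{55} to the basis.

S(f_2,f_3): lcm = x^{2}y. S = -3xy + 3y.
  leading term xy: subtract (-\tfrac{3}{11})·f_1 from -3xy + 3y → \tfrac{21}{11}y^{2} + \tfrac{153}{55}y + \tfrac{48}{55}
  leading term y^{2}: subtract (3)·h_4 from \tfrac{21}{11}y^{2} + \tfrac{153}{55}y + \tfrac{48}{55} → 0
  remainder 0.

S(f_1,h_4): lcm = xy^{2}. S = -\tfrac{51}{35}xy - \tfrac{16}{35}x + \tfrac{7}{11}y^{3} - \tfrac{4}{55}y^{2} + \tfrac{16}{55}y.
  leading term xy: subtract (-\tfrac{51}{385})·f_1 from -\tfrac{51}{35}xy - \tfrac{16}{35}x + \tfrac{7}{11}y^{3} - \tfrac{4}{55}y^{2} + \tfrac{16}{55}y → -\tfrac{16}{35}x + \tfrac{7}{11}y^{3} + \tfrac{47}{55}y^{2} + \tfrac{356}{1925}y + \tfrac{816}{1925}
  leading term x: subtract (-\tfrac{11}{7})·h_5 from -\tfrac{16}{35}x + \tfrac{7}{11}y^{3} + \tfrac{47}{55}y^{2} + \tfrac{356}{1925}y + \tfrac{816}{1925} → \tfrac{7}{11}y^{3} + \tfrac{47}{55}y^{2} + \tfrac{356}{1925}y - \tfrac{64}{1925}
  leading term y^{3}: subtract (y)·h_4 from \tfrac{7}{11}y^{3} + \tfrac{47}{55}y^{2} + \tfrac{356}{1925}y - \tfrac{64}{1925} → -\tfrac{4}{55}y^{2} - \tfrac{204}{1925}y - \tfrac{64}{1925}
  leading term y^{2}: subtract (-\tfrac{4}{35})·h_4 from -\tfrac{4}{55}y^{2} - \tfrac{204}{1925}y - \tfrac{64}{1925} → 0
  remainder 0.

S(f_2,h_4): lcm = xy^{2}. S = -\tfrac{51}{35}xy - \tfrac{16}{35}x - y^{2}.
  leading term xy: subtract (-\tfrac{51}{385})·f_1 from -\tfrac{51}{35}xy - \tfrac{16}{35}x - y^{2} → -\tfrac{16}{35}x - \tfrac{4}{55}y^{2} - \tfrac{204}{1925}y + \tfrac{816}{1925}
  leading term x: subtract (-\tfrac{11}{7})·h_5 from -\tfrac{16}{35}x - \tfrac{4}{55}y^{2} - \tfrac{204}{1925}y + \tfrac{816}{1925} → -\tfrac{4}{55}y^{2} - \tfrac{204}{1925}y - \tfrac{64}{1925}
  leading term y^{2}: subtract (-\tfrac{4}{35})·h_4 from -\tfrac{4}{55}y^{2} - \tfrac{204}{1925}y - \tfrac{64}{1925} → 0
  remainder 0.

S(f_3,h_4): leading monomials are coprime, so the S-polynomial reduces to 0 (Buchberger's first criterion).
S(f_1,h_5): lcm = xy. S = \tfrac{7}{11}y^{2} + \tfrac{51}{55}y + \tfrac{16}{55}.
  leading term y^{2}: subtract (1)·h_4 from \tfrac{7}{11}y^{2} + \tfrac{51}{55}y + \tfrac{16}{55} → 0
  remainder 0.

S(f_2,h_5): lcm = xy. S = 0.
  remainder 0.

S(f_3,h_5): lcm = x^{2}. S = 3x - 3.
  leading term x: subtract (\tfrac{165}{16})·h_5 from 3x - 3 → 0
  remainder 0.

S(h_4,h_5): leading monomials are coprime, so the S-polynomial reduces to 0 (Buchberger's first criterion).
Every S-polynomial of the final basis reduces to 0, so we have a Gröbner basis.
Inter-reduce: drop elements whose leading term is divisible by another's, tail-reduce, and make monic.
Reduced Gröbner basis: {x - 1, y^{2} + \tfrac{51}{35}y + \tfrac{16}{35}}.
Label its elements g_1 = x - 1, g_2 = y^{2} + \tfrac{51}{35}y + \tfrac{16}{35}.

Reduce p = -\tfrac{1}{3}xy + \tfrac{1}{3}y - 1 modulo G:
  leading term xy: subtract (-\tfrac{1}{3}y)·g_1 from -\tfrac{1}{3}xy + \tfrac{1}{3}y - 1 → -1
  leading term 1: no divisor's leading term divides it; move -1 to the remainder.
  normal form = -1.
The normal form is nonzero, so p ∉ I. Since p minus its normal form lies in I, I + (p) = I + (r) where r = -1; decide whether this ideal is the whole ring.
Here r = -1 is a nonzero constant, hence a unit: 1 ∈ I + (p), the Gröbner basis of I + (p) is {1}, and the enlarged system has no common solution — adjoining p is inconsistent.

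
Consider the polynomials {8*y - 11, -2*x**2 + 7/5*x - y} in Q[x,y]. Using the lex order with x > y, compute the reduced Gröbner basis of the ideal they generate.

f_1 = 8*y - 11, LT = y.
f_2 = -2*x**2 + 7/5*x - y, LT = x**2.

The S-polynomials (S(f_1,f_2)) all reduce to 0 modulo the current basis, so we have a Gröbner basis.

G = {x**2 - 7/10*x + 11/16, y - 11/8}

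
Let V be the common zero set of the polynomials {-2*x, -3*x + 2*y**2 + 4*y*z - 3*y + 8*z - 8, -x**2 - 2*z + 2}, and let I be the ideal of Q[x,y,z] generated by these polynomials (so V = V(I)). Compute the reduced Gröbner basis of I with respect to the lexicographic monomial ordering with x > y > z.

G = {x, y**2 + 1/2*y, z - 1}

f_1 = -2*x, LT = x.
f_2 = -3*x + 2*y**2 + 4*y*z - 3*y + 8*z - 8, LT = x.
f_3 = -x**2 - 2*z + 2, LT = x**2.

S(f_1,f_2): lcm = x. S = 2/3*y**2 + 4/3*y*z - y + 8/3*z - 8/3.
  leading term y**2: no divisor's leading term divides it; move 2/3*y**2 to the remainder.
  leading term y*z: no divisor's leading term divides it; move 4/3*y*z to the remainder.
  leading term y: no divisor's leading term divides it; move -y to the remainder.
  leading term z: no divisor's leading term divides it; move 8/3*z to the remainder.
  leading term 1: no divisor's leading term divides it; move -8/3 to the remainder.
  remainder 2/3*y**2 + 4/3*y*z - y + 8/3*z - 8/3 ≠ 0; add g_4 = 2/3*y**2 + 4/3*y*z - y + 8/3*z - 8/3 to the basis.

S(f_1,f_3): lcm = x**2. S = -2*z + 2.
  leading term z: no divisor's leading term divides it; move -2*z to the remainder.
  leading term 1: no divisor's leading term divides it; move 2 to the remainder.
  remainder -2*z + 2 ≠ 0; add g_5 = -2*z + 2 to the basis.

S(f_2,f_3): lcm = x**2. S = -2/3*x*y**2 - 4/3*x*y*z + x*y - 8/3*x*z + 8/3*x - 2*z + 2.
  leading term x*y**2: subtract (1/3*y**2)·f_1 from -2/3*x*y**2 - 4/3*x*y*z + x*y - 8/3*x*z + 8/3*x - 2*z + 2 → -4/3*x*y*z + x*y - 8/3*x*z + 8/3*x - 2*z + 2
  leading term x*y*z: subtract (2/3*y*z)·f_1 from -4/3*x*y*z + x*y - 8/3*x*z + 8/3*x - 2*z + 2 → x*y - 8/3*x*z + 8/3*x - 2*z + 2
  leading term x*y: subtract (-1/2*y)·f_1 from x*y - 8/3*x*z + 8/3*x - 2*z + 2 → -8/3*x*z + 8/3*x - 2*z + 2
  leading term x*z: subtract (4/3*z)·f_1 from -8/3*x*z + 8/3*x - 2*z + 2 → 8/3*x - 2*z + 2
  leading term x: subtract (-4/3)·f_1 from 8/3*x - 2*z + 2 → -2*z + 2
  leading term z: subtract (1)·g_5 from -2*z + 2 → 0
  remainder 0.

S(f_1,g_4): leading monomials are coprime, so the S-polynomial reduces to 0 (Buchberger's first criterion).
S(f_2,g_4): leading monomials are coprime, so the S-polynomial reduces to 0 (Buchberger's first criterion).
S(f_3,g_4): leading monomials are coprime, so the S-polynomial reduces to 0 (Buchberger's first criterion).
S(f_1,g_5): leading monomials are coprime, so the S-polynomial reduces to 0 (Buchberger's first criterion).
S(f_2,g_5): leading monomials are coprime, so the S-polynomial reduces to 0 (Buchberger's first criterion).
S(f_3,g_5): leading monomials are coprime, so the S-polynomial reduces to 0 (Buchberger's first criterion).
S(g_4,g_5): leading monomials are coprime, so the S-polynomial reduces to 0 (Buchberger's first criterion).
Every S-polynomial of the final basis reduces to 0, so we have a Gröbner basis.
Inter-reduce: drop elements whose leading term is divisible by another's, tail-reduce, and make monic.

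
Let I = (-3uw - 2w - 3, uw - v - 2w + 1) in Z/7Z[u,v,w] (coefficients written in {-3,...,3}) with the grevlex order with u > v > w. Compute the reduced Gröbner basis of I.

f_1 = -3uw - 2w - 3, LT = uw.
f_2 = uw - v - 2w + 1, LT = uw.

S(f_1,f_2): lcm = uw. S = v - 2w.
  reduce S modulo (f_1, f_2):
  remainder v - 2w ≠ 0; add g_3 = v - 2w to the basis.

The other S-polynomials (S(f_1,g_3), S(f_2,g_3)) all reduce to 0 modulo the current basis, so we have a Gröbner basis.
Inter-reduce: drop elements whose leading term is divisible by another's, tail-reduce, and make monic.

G = {uw + 3w + 1, v - 2w}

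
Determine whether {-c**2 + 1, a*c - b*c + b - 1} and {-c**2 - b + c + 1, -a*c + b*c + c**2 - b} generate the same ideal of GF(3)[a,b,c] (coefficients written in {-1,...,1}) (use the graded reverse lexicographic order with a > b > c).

No, the ideals differ.

For a fixed monomial order, each ideal has a unique reduced Gröbner basis; comparing bases decides equality.
Buchberger on the first generating set:
f_1 = -c**2 + 1, LT = c**2.
f_2 = a*c - b*c + b - 1, LT = a*c.

S(f_1,f_2): lcm = a*c**2. S = b*c**2 - b*c - a + c.
  reduce S modulo (f_1, f_2):
  remainder -b*c - a + b + c ≠ 0; add g_3 = -b*c - a + b + c to the basis.

S(f_2,g_3): lcm = a*b*c. S = -b**2*c - a**2 + a*b + b**2 + a*c - b.
  reduce S modulo (f_1, f_2, g_3):
  remainder -a**2 - a*b + b + 1 ≠ 0; add g_4 = -a**2 - a*b + b + 1 to the basis.

The other S-polynomials (S(f_1,g_3), S(f_1,g_4), S(f_2,g_4), S(g_3,g_4)) all reduce to 0 modulo the current basis, so we have a Gröbner basis.
Inter-reduce: drop elements whose leading term is divisible by another's, tail-reduce, and make monic.
Reduced Gröbner basis: {a**2 + a*b - b - 1, a*c + a - c - 1, b*c + a - b - c, c**2 - 1}.

Buchberger on the second generating set:
h_1 = -c**2 - b + c + 1, LT = c**2.
h_2 = -a*c + b*c + c**2 - b, LT = a*c.

S(h_1,h_2): lcm = a*c**2. S = b*c**2 + c**3 + a*b - a*c - b*c - a.
  reduce S modulo (h_1, h_2):
  remainder a*b - b**2 + b*c - a - b + c ≠ 0; add k_3 = a*b - b**2 + b*c - a - b + c to the basis.

The other S-polynomials (S(h_1,k_3), S(h_2,k_3)) all reduce to 0 modulo the current basis, so we have a Gröbner basis.
Inter-reduce: drop elements whose leading term is divisible by another's, tail-reduce, and make monic.
Reduced Gröbner basis: {a*b - b**2 + b*c - a - b + c, a*c - b*c - b - c - 1, c**2 + b - c - 1}.

The bases are distinct; the ideals are different.
The same test decides containment: I ⊆ J iff every generator of I reduces to 0 modulo a Gröbner basis of J.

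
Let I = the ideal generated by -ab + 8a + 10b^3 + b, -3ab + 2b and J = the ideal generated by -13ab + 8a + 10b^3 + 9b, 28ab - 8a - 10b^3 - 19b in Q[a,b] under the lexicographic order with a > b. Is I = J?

For a fixed monomial order, each ideal has a unique reduced Gröbner basis; comparing bases decides equality.
Buchberger on the first generating set:
f_1 = -ab + 8a + 10b^3 + b, LT = ab.
f_2 = -3ab + 2b, LT = ab.

S(f_1,f_2): lcm = ab. S = -8a - 10b^3 - 1/3b.
  leading term a: no divisor's leading term divides it; move -8a to the remainder.
  leading term b^3: no divisor's leading term divides it; move -10b^3 to the remainder.
  leading term b: no divisor's leading term divides it; move -1/3b to the remainder.
  remainder -8a - 10b^3 - 1/3b ≠ 0; add g_3 = -8a - 10b^3 - 1/3b to the basis.

S(f_1,g_3): lcm = ab. S = -8a - 5/4b^4 - 10b^3 - 1/24b^2 - b.
  leading term a: subtract (1)·g_3 from -8a - 5/4b^4 - 10b^3 - 1/24b^2 - b → -5/4b^4 - 1/24b^2 - 2/3b
  leading term b^4: no divisor's leading term divides it; move -5/4b^4 to the remainder.
  leading term b^2: no divisor's leading term divides it; move -1/24b^2 to the remainder.
  leading term b: no divisor's leading term divides it; move -2/3b to the remainder.
  remainder -5/4b^4 - 1/24b^2 - 2/3b ≠ 0; add g_4 = -5/4b^4 - 1/24b^2 - 2/3b to the basis.

The other S-polynomials (S(f_2,g_3), S(f_1,g_4), S(f_2,g_4), S(g_3,g_4)) all reduce to 0 modulo the current basis, so we have a Gröbner basis.
Inter-reduce: drop elements whose leading term is divisible by another's, tail-reduce, and make monic.
Reduced Gröbner basis: {a + 5/4b^3 + 1/24b, b^4 + 1/30b^2 + 8/15b}.

Buchberger on the second generating set:
h_1 = -13ab + 8a + 10b^3 + 9b, LT = ab.
h_2 = 28ab - 8a - 10b^3 - 19b, LT = ab.

S(h_1,h_2): lcm = ab. S = -30/91a - 75/182b^3 - 5/364b.
  leading term a: no divisor's leading term divides it; move -30/91a to the remainder.
  leading term b^3: no divisor's leading term divides it; move -75/182b^3 to the remainder.
  leading term b: no divisor's leading term divides it; move -5/364b to the remainder.
  remainder -30/91a - 75/182b^3 - 5/364b ≠ 0; add k_3 = -30/91a - 75/182b^3 - 5/364b to the basis.

S(h_1,k_3): lcm = ab. S = -8/13a - 5/4b^4 - 10/13b^3 - 1/24b^2 - 9/13b.
  leading term a: subtract (28/15)·k_3 from -8/13a - 5/4b^4 - 10/13b^3 - 1/24b^2 - 9/13b → -5/4b^4 - 1/24b^2 - 2/3b
  leading term b^4: no divisor's leading term divides it; move -5/4b^4 to the remainder.
  leading term b^2: no divisor's leading term divides it; move -1/24b^2 to the remainder.
  leading term b: no divisor's leading term divides it; move -2/3b to the remainder.
  remainder -5/4b^4 - 1/24b^2 - 2/3b ≠ 0; add k_4 = -5/4b^4 - 1/24b^2 - 2/3b to the basis.

The other S-polynomials (S(h_2,k_3), S(h_1,k_4), S(h_2,k_4), S(k_3,k_4)) all reduce to 0 modulo the current basis, so we have a Gröbner basis.
Inter-reduce: drop elements whose leading term is divisible by another's, tail-reduce, and make monic.
Reduced Gröbner basis: {a + 5/4b^3 + 1/24b, b^4 + 1/30b^2 + 8/15b}.

These coincide, so the ideals are equal.

Yes, the ideals are equal.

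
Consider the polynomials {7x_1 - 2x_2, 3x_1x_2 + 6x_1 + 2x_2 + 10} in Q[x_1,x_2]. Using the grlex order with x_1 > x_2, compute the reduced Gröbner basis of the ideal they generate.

The reduced Gröbner basis is the canonical form of the ideal for this ordering.

f_1 = 7x_1 - 2x_2, LT = x_1.
f_2 = 3x_1x_2 + 6x_1 + 2x_2 + 10, LT = x_1x_2.

S(f_1,f_2): lcm = x_1x_2. S = -\tfrac{2}{7}x_2^{2} - 2x_1 - \tfrac{2}{3}x_2 - \tfrac{10}{3}.
  leading term x_2^{2}: no divisor's leading term divides it; move -\tfrac{2}{7}x_2^{2} to the remainder.
  leading term x_1: subtract (-\tfrac{2}{7})·f_1 from -2x_1 - \tfrac{2}{3}x_2 - \tfrac{10}{3} → -\tfrac{26}{21}x_2 - \tfrac{10}{3}
  leading term x_2: no divisor's leading term divides it; move -\tfrac{26}{21}x_2 to the remainder.
  leading term 1: no divisor's leading term divides it; move -\tfrac{10}{3} to the remainder.
  remainder -\tfrac{2}{7}x_2^{2} - \tfrac{26}{21}x_2 - \tfrac{10}{3} ≠ 0; add g_3 = -\tfrac{2}{7}x_2^{2} - \tfrac{26}{21}x_2 - \tfrac{10}{3} to the basis.

The other S-polynomials (S(f_1,g_3), S(f_2,g_3)) all reduce to 0 modulo the current basis, so we have a Gröbner basis.
Inter-reduce: drop elements whose leading term is divisible by another's, tail-reduce, and make monic.

G = {x_2^{2} + \tfrac{13}{3}x_2 + \tfrac{35}{3}, x_1 - \tfrac{2}{7}x_2}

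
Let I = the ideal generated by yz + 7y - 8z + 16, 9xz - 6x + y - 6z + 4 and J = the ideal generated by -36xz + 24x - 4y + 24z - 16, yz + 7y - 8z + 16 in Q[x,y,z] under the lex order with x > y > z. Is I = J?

Yes, the ideals are equal.

Two ideals are equal iff their reduced Gröbner bases coincide (the reduced basis is unique for a fixed ordering).
Buchberger on the first generating set:
f_1 = yz + 7y - 8z + 16, LT = yz.
f_2 = 9xz - 6x + y - 6z + 4, LT = xz.

S(f_1,f_2): lcm = xyz. S = 23/3xy - 8xz + 16x - 1/9y^2 + 2/3yz - 4/9y.
  leading term xy: no divisor's leading term divides it; move 23/3xy to the remainder.
  leading term xz: subtract (-8/9)·f_2 from -8xz + 16x - 1/9y^2 + 2/3yz - 4/9y → 32/3x - 1/9y^2 + 2/3yz + 4/9y - 16/3z + 32/9
  leading term x: no divisor's leading term divides it; move 32/3x to the remainder.
  leading term y^2: no divisor's leading term divides it; move -1/9y^2 to the remainder.
  leading term yz: subtract (2/3)·f_1 from 2/3yz + 4/9y - 16/3z + 32/9 → -38/9y - 64/9
  leading term y: no divisor's leading term divides it; move -38/9y to the remainder.
  leading term 1: no divisor's leading term divides it; move -64/9 to the remainder.
  remainder 23/3xy + 32/3x - 1/9y^2 - 38/9y - 64/9 ≠ 0; add g_3 = 23/3xy + 32/3x - 1/9y^2 - 38/9y - 64/9 to the basis.

The other S-polynomials (S(f_1,g_3), S(f_2,g_3)) all reduce to 0 modulo the current basis, so we have a Gröbner basis.
Inter-reduce: drop elements whose leading term is divisible by another's, tail-reduce, and make monic.
Reduced Gröbner basis: {xy + 32/23x - 1/69y^2 - 38/69y - 64/69, xz - 2/3x + 1/9y - 2/3z + 4/9, yz + 7y - 8z + 16}.

Buchberger on the second generating set:
h_1 = -36xz + 24x - 4y + 24z - 16, LT = xz.
h_2 = yz + 7y - 8z + 16, LT = yz.

S(h_1,h_2): lcm = xyz. S = -23/3xy + 8xz - 16x + 1/9y^2 - 2/3yz + 4/9y.
  leading term xy: no divisor's leading term divides it; move -23/3xy to the remainder.
  leading term xz: subtract (-2/9)·h_1 from 8xz - 16x + 1/9y^2 - 2/3yz + 4/9y → -32/3x + 1/9y^2 - 2/3yz - 4/9y + 16/3z - 32/9
  leading term x: no divisor's leading term divides it; move -32/3x to the remainder.
  leading term y^2: no divisor's leading term divides it; move 1/9y^2 to the remainder.
  leading term yz: subtract (-2/3)·h_2 from -2/3yz - 4/9y + 16/3z - 32/9 → 38/9y + 64/9
  leading term y: no divisor's leading term divides it; move 38/9y to the remainder.
  leading term 1: no divisor's leading term divides it; move 64/9 to the remainder.
  remainder -23/3xy - 32/3x + 1/9y^2 + 38/9y + 64/9 ≠ 0; add k_3 = -23/3xy - 32/3x + 1/9y^2 + 38/9y + 64/9 to the basis.

The other S-polynomials (S(h_1,k_3), S(h_2,k_3)) all reduce to 0 modulo the current basis, so we have a Gröbner basis.
Inter-reduce: drop elements whose leading term is divisible by another's, tail-reduce, and make monic.
Reduced Gröbner basis: {xy + 32/23x - 1/69y^2 - 38/69y - 64/69, xz - 2/3x + 1/9y - 2/3z + 4/9, yz + 7y - 8z + 16}.

The two bases agree; hence the ideals are identical.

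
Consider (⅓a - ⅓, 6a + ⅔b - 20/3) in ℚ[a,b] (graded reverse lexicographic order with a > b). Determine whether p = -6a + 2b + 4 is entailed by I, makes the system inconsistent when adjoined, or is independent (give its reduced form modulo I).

-6a + 2b + 4 lies in I (it reduces to 0).

First compute the reduced Gröbner basis of I by Buchberger's algorithm.
f_1 = ⅓a - ⅓, LT = a.
f_2 = 6a + ⅔b - 20/3, LT = a.

S(f_1,f_2): lcm = a. S = -1/9b + 1/9.
  leading term b: no divisor's leading term divides it; move -1/9b to the remainder.
  leading term 1: no divisor's leading term divides it; move 1/9 to the remainder.
  remainder -1/9b + 1/9 ≠ 0; add h_3 = -1/9b + 1/9 to the basis.

S(f_1,h_3): leading monomials are coprime, so the S-polynomial reduces to 0 (Buchberger's first criterion).
S(f_2,h_3): leading monomials are coprime, so the S-polynomial reduces to 0 (Buchberger's first criterion).
Every S-polynomial of the final basis reduces to 0, so we have a Gröbner basis.
Inter-reduce: drop elements whose leading term is divisible by another's, tail-reduce, and make monic.
Reduced Gröbner basis: {a - 1, b - 1}.
Label its elements g_1 = a - 1, g_2 = b - 1.

Reduce p = -6a + 2b + 4 modulo G:
  leading term a: subtract (-6)·g_1 from -6a + 2b + 4 → 2b - 2
  leading term b: subtract (2)·g_2 from 2b - 2 → 0
  normal form = 0.
Since the normal form is 0, p ∈ I.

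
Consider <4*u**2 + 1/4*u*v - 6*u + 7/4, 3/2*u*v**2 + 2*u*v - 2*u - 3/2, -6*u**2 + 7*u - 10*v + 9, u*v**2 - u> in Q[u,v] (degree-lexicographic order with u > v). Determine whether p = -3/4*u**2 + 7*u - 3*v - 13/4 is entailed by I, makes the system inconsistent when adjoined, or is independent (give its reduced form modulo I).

First compute the reduced Gröbner basis of I by Buchberger's algorithm.
f_1 = 4*u**2 + 1/4*u*v - 6*u + 7/4, LT = u**2.
f_2 = 3/2*u*v**2 + 2*u*v - 2*u - 3/2, LT = u*v**2.
f_3 = -6*u**2 + 7*u - 10*v + 9, LT = u**2.
f_4 = u*v**2 - u, LT = u*v**2.

S(f_1,f_2): lcm = u**2*v**2. S = 1/16*u*v**3 - 4/3*u**2*v - 3/2*u*v**2 + 4/3*u**2 + 7/16*v**2 + u.
  leading term u*v**3: subtract (1/24*v)·f_2 from 1/16*u*v**3 - 4/3*u**2*v - 3/2*u*v**2 + 4/3*u**2 + 7/16*v**2 + u → -4/3*u**2*v - 19/12*u*v**2 + 4/3*u**2 + 1/12*u*v + 7/16*v**2 + u + 1/16*v
  leading term u**2*v: subtract (-1/3*v)·f_1 from -4/3*u**2*v - 19/12*u*v**2 + 4/3*u**2 + 1/12*u*v + 7/16*v**2 + u + 1/16*v → -3/2*u*v**2 + 4/3*u**2 - 23/12*u*v + 7/16*v**2 + u + 31/48*v
  leading term u*v**2: subtract (-1)·f_2 from -3/2*u*v**2 + 4/3*u**2 - 23/12*u*v + 7/16*v**2 + u + 31/48*v → 4/3*u**2 + 1/12*u*v + 7/16*v**2 - u + 31/48*v - 3/2
  leading term u**2: subtract (1/3)·f_1 from 4/3*u**2 + 1/12*u*v + 7/16*v**2 - u + 31/48*v - 3/2 → 7/16*v**2 + u + 31/48*v - 25/12
  leading term v**2: no divisor's leading term divides it; move 7/16*v**2 to the remainder.
  leading term u: no divisor's leading term divides it; move u to the remainder.
  leading term v: no divisor's leading term divides it; move 31/48*v to the remainder.
  leading term 1: no divisor's leading term divides it; move -25/12 to the remainder.
  remainder 7/16*v**2 + u + 31/48*v - 25/12 ≠ 0; add h_5 = 7/16*v**2 + u + 31/48*v - 25/12 to the basis.

S(f_1,f_3): lcm = u**2. S = 1/16*u*v - 1/3*u - 5/3*v + 31/16.
  leading term u*v: no divisor's leading term divides it; move 1/16*u*v to the remainder.
  leading term u: no divisor's leading term divides it; move -1/3*u to the remainder.
  leading term v: no divisor's leading term divides it; move -5/3*v to the remainder.
  leading term 1: no divisor's leading term divides it; move 31/16 to the remainder.
  remainder 1/16*u*v - 1/3*u - 5/3*v + 31/16 ≠ 0; add h_6 = 1/16*u*v - 1/3*u - 5/3*v + 31/16 to the basis.

S(f_1,f_4): lcm = u**2*v**2. S = 1/16*u*v**3 - 3/2*u*v**2 + u**2 + 7/16*v**2.
  leading term u*v**3: subtract (1/24*v)·f_2 from 1/16*u*v**3 - 3/2*u*v**2 + u**2 + 7/16*v**2 → -19/12*u*v**2 + u**2 + 1/12*u*v + 7/16*v**2 + 1/16*v
  leading term u*v**2: subtract (-19/18)·f_2 from -19/12*u*v**2 + u**2 + 1/12*u*v + 7/16*v**2 + 1/16*v → u**2 + 79/36*u*v + 7/16*v**2 - 19/9*u + 1/16*v - 19/12
  leading term u**2: subtract (1/4)·f_1 from u**2 + 79/36*u*v + 7/16*v**2 - 19/9*u + 1/16*v - 19/12 → 307/144*u*v + 7/16*v**2 - 11/18*u + 1/16*v - 97/48
  leading term u*v: subtract (307/9)·h_6 from 307/144*u*v + 7/16*v**2 - 11/18*u + 1/16*v - 97/48 → 7/16*v**2 + 581/54*u + 24587/432*v - 613/9
  leading term v**2: subtract (1)·h_5 from 7/16*v**2 + 581/54*u + 24587/432*v - 613/9 → 527/54*u + 6077/108*v - 2377/36
  leading term u: no divisor's leading term divides it; move 527/54*u to the remainder.
  leading term v: no divisor's leading term divides it; move 6077/108*v to the remainder.
  leading term 1: no divisor's leading term divides it; move -2377/36 to the remainder.
  remainder 527/54*u + 6077/108*v - 2377/36 ≠ 0; add h_7 = 527/54*u + 6077/108*v - 2377/36 to the basis.

S(f_2,f_3): lcm = u**2*v**2. S = 4/3*u**2*v + 7/6*u*v**2 - 5/3*v**3 - 4/3*u**2 + 3/2*v**2 - u.
  leading term u**2*v: subtract (1/3*v)·f_1 from 4/3*u**2*v + 7/6*u*v**2 - 5/3*v**3 - 4/3*u**2 + 3/2*v**2 - u → 13/12*u*v**2 - 5/3*v**3 - 4/3*u**2 + 2*u*v + 3/2*v**2 - u - 7/12*v
  leading term u*v**2: subtract (13/18)·f_2 from 13/12*u*v**2 - 5/3*v**3 - 4/3*u**2 + 2*u*v + 3/2*v**2 - u - 7/12*v → -5/3*v**3 - 4/3*u**2 + 5/9*u*v + 3/2*v**2 + 4/9*u - 7/12*v + 13/12
  leading term v**3: subtract (-80/21*v)·h_5 from -5/3*v**3 - 4/3*u**2 + 5/9*u*v + 3/2*v**2 + 4/9*u - 7/12*v + 13/12 → -4/3*u**2 + 275/63*u*v + 499/126*v**2 + 4/9*u - 2147/252*v + 13/12
  leading term u**2: subtract (-1/3)·f_1 from -4/3*u**2 + 275/63*u*v + 499/126*v**2 + 4/9*u - 2147/252*v + 13/12 → 1121/252*u*v + 499/126*v**2 - 14/9*u - 2147/252*v + 5/3
  leading term u*v: subtract (4484/63)·h_6 from 1121/252*u*v + 499/126*v**2 - 14/9*u - 2147/252*v + 5/3 → 499/126*v**2 + 4190/189*u + 83239/756*v - 34331/252
  leading term v**2: subtract (3992/441)·h_5 from 499/126*v**2 + 4190/189*u + 83239/756*v - 34331/252 → 17354/1323*u + 551735/5292*v - 621151/5292
  leading term u: subtract (34708/25823)·h_7 from 17354/1323*u + 551735/5292*v - 621151/5292 → 79843829/2788884*v - 79843829/2788884
  leading term v: no divisor's leading term divides it; move 79843829/2788884*v to the remainder.
  leading term 1: no divisor's leading term divides it; move -79843829/2788884 to the remainder.
  remainder 79843829/2788884*v - 79843829/2788884 ≠ 0; add h_8 = 79843829/2788884*v - 79843829/2788884 to the basis.

The other S-polynomials (S(f_2,f_4), S(f_3,f_4), S(f_1,h_5), S(f_2,h_5), S(f_3,h_5), S(f_4,h_5), S(f_1,h_6), S(f_2,h_6), S(f_3,h_6), S(f_4,h_6), S(h_5,h_6), S(f_1,h_7), S(f_2,h_7), S(f_3,h_7), S(f_4,h_7), S(h_5,h_7), S(h_6,h_7), S(f_1,h_8), S(f_2,h_8), S(f_3,h_8), S(f_4,h_8), S(h_5,h_8), S(h_6,h_8), S(h_7,h_8)) all reduce to 0 modulo the current basis, so we have a Gröbner basis.
Inter-reduce: drop elements whose leading term is divisible by another's, tail-reduce, and make monic.
Reduced Gröbner basis: {u - 1, v - 1}.
Label its elements g_1 = u - 1, g_2 = v - 1.

Reduce p = -3/4*u**2 + 7*u - 3*v - 13/4 modulo G:
  leading term u**2: subtract (-3/4*u)·g_1 from -3/4*u**2 + 7*u - 3*v - 13/4 → 25/4*u - 3*v - 13/4
  leading term u: subtract (25/4)·g_1 from 25/4*u - 3*v - 13/4 → -3*v + 3
  leading term v: subtract (-3)·g_2 from -3*v + 3 → 0
  normal form = 0.
Since the normal form is 0, p ∈ I.

Ideal membership is decidable via reduction modulo a Gröbner basis.

-3/4*u**2 + 7*u - 3*v - 13/4 lies in I (it reduces to 0).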